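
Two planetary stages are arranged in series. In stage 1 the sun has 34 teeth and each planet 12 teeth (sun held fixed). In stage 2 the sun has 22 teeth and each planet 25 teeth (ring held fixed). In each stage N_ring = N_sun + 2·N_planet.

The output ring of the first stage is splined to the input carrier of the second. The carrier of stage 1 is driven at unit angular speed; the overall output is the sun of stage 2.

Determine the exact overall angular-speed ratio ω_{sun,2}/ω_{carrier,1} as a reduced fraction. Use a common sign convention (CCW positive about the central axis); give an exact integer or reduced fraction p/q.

2162/319

Stage 1: N_ring = 34 + 2·12 = 58
Stage 1: 34(ω_s−ω_c) = −58(ω_r−ω_c),  ω_s=0, ω_c=1
Stage 1: ω_r = 1 − (34/58)(0−1) = 46/29
  ⇒ ω_r¹/ω_c¹ = 46/29
Stage 2: N_ring = 22 + 2·25 = 72
Stage 2: 22(ω_s−ω_c) = −72(ω_r−ω_c),  ω_r=0, ω_c=1
Stage 2: ω_s = 1 − (72/22)(0−1) = 47/11
  ⇒ ω_s²/ω_c² = 47/11
Coupling ω_c² = ω_r¹ ⇒ overall = 46/29 × 47/11 = 2162/319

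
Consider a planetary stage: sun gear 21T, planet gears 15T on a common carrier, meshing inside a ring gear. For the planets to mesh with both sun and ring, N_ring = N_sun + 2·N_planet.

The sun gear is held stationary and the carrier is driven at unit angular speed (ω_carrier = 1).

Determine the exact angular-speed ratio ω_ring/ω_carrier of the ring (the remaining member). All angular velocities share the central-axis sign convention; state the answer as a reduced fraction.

24/17

N_ring = 21 + 2·15 = 51
21(ω_s−ω_c) = −51(ω_r−ω_c),  ω_s=0, ω_c=1
ω_r = 1 − (21/51)(0−1) = 24/17
ω_r/ω_c = 24/17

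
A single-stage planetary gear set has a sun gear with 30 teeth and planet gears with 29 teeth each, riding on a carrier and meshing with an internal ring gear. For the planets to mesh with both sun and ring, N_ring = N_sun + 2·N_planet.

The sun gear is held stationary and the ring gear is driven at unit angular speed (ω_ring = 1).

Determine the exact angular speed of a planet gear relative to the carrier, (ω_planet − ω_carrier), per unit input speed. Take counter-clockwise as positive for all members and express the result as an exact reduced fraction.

N_ring = 30 + 2·29 = 88
30(ω_s−ω_c) = −88(ω_r−ω_c),  ω_s=0, ω_r=1
30(0−ω_c) = −88(1−ω_c)  ⇒  118ω_c = 88  ⇒  ω_c = 44/59
sun–planet: 30·(0−44/59) = −29·(ω_p−ω_c)  ⇒  ω_p−ω_c = −(30/29)·(-44/59) = 1320/1711

1320/1711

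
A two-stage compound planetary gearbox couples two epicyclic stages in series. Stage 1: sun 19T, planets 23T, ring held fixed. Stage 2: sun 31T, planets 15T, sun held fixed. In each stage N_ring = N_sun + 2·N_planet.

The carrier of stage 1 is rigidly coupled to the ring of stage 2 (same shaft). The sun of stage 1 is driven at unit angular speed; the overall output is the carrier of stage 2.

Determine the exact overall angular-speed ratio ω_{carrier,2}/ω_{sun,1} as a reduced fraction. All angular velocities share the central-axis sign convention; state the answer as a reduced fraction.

Stage 1: N_ring = 19 + 2·23 = 65
Stage 1: 19(ω_s−ω_c) = −65(ω_r−ω_c),  ω_r=0, ω_s=1
Stage 1: 19(1−ω_c) = −65(0−ω_c)  ⇒  84ω_c = 19  ⇒  ω_c = 19/84
  ⇒ ω_c¹/ω_s¹ = 19/84
Stage 2: N_ring = 31 + 2·15 = 61
Stage 2: 31(ω_s−ω_c) = −61(ω_r−ω_c),  ω_s=0, ω_r=1
Stage 2: 31(0−ω_c) = −61(1−ω_c)  ⇒  92ω_c = 61  ⇒  ω_c = 61/92
  ⇒ ω_c²/ω_r² = 61/92
Coupling ω_r² = ω_c¹ ⇒ overall = 19/84 × 61/92 = 1159/7728

1159/7728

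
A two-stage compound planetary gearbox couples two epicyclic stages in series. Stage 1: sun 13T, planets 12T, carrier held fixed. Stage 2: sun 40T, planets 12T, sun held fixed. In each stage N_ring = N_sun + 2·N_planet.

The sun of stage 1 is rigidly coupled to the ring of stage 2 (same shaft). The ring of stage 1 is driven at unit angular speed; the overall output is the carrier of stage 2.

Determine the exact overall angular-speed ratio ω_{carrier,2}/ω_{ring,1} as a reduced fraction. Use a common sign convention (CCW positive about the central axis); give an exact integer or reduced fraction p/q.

-296/169

Stage 1: N_ring = 13 + 2·12 = 37
Stage 1: 13(ω_s−ω_c) = −37(ω_r−ω_c),  ω_c=0, ω_r=1
Stage 1: ω_s = 0 − (37/13)(1−0) = -37/13
  ⇒ ω_s¹/ω_r¹ = -37/13
Stage 2: N_ring = 40 + 2·12 = 64
Stage 2: 40(ω_s−ω_c) = −64(ω_r−ω_c),  ω_s=0, ω_r=1
Stage 2: 40(0−ω_c) = −64(1−ω_c)  ⇒  104ω_c = 64  ⇒  ω_c = 8/13
  ⇒ ω_c²/ω_r² = 8/13
Coupling ω_r² = ω_s¹ ⇒ overall = -37/13 × 8/13 = -296/169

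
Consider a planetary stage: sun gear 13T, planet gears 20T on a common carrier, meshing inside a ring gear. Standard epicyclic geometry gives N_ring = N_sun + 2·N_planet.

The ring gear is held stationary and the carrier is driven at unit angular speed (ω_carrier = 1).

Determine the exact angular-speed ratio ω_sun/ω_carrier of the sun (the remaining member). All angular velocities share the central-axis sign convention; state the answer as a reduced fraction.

66/13

N_ring = 13 + 2·20 = 53
13(ω_s−ω_c) = −53(ω_r−ω_c),  ω_r=0, ω_c=1
ω_s = 1 − (53/13)(0−1) = 66/13
ω_s/ω_c = 66/13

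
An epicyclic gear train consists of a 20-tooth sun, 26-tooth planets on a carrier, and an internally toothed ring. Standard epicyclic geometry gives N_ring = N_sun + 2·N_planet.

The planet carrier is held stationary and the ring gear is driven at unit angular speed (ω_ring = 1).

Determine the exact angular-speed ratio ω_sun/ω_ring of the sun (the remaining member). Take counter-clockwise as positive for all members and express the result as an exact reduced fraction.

N_ring = 20 + 2·26 = 72
20(ω_s−ω_c) = −72(ω_r−ω_c),  ω_c=0, ω_r=1
ω_s = 0 − (72/20)(1−0) = -18/5
ω_s/ω_r = -18/5

-18/5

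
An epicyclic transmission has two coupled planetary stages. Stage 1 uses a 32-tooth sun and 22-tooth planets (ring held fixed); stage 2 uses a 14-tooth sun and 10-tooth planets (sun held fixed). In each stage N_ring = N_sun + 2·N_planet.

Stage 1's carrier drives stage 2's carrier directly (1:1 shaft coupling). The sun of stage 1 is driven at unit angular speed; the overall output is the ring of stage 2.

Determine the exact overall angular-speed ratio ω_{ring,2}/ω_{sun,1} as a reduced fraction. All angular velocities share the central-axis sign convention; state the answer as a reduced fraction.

Stage 1: N_ring = 32 + 2·22 = 76
Stage 1: 32(ω_s−ω_c) = −76(ω_r−ω_c),  ω_r=0, ω_s=1
Stage 1: 32(1−ω_c) = −76(0−ω_c)  ⇒  108ω_c = 32  ⇒  ω_c = 8/27
  ⇒ ω_c¹/ω_s¹ = 8/27
Stage 2: N_ring = 14 + 2·10 = 34
Stage 2: 14(ω_s−ω_c) = −34(ω_r−ω_c),  ω_s=0, ω_c=1
Stage 2: ω_r = 1 − (14/34)(0−1) = 24/17
  ⇒ ω_r²/ω_c² = 24/17
Coupling ω_c² = ω_c¹ ⇒ overall = 8/27 × 24/17 = 64/153

64/153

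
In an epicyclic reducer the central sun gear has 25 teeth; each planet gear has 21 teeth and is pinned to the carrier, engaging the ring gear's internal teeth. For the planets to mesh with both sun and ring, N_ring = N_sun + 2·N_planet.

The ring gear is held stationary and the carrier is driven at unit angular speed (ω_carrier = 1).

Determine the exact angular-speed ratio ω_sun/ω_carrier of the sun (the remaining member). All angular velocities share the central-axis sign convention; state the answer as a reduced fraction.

92/25

N_ring = 25 + 2·21 = 67
25(ω_s−ω_c) = −67(ω_r−ω_c),  ω_r=0, ω_c=1
ω_s = 1 − (67/25)(0−1) = 92/25
ω_s/ω_c = 92/25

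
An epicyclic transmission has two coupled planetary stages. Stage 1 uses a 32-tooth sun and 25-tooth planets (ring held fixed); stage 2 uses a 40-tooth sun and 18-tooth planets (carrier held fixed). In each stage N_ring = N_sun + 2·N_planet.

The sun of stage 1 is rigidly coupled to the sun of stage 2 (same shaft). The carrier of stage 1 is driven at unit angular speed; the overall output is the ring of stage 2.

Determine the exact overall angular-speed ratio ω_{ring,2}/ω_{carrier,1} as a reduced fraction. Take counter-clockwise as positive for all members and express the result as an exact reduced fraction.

-15/8

Stage 1: N_ring = 32 + 2·25 = 82
Stage 1: 32(ω_s−ω_c) = −82(ω_r−ω_c),  ω_r=0, ω_c=1
Stage 1: ω_s = 1 − (82/32)(0−1) = 57/16
  ⇒ ω_s¹/ω_c¹ = 57/16
Stage 2: N_ring = 40 + 2·18 = 76
Stage 2: 40(ω_s−ω_c) = −76(ω_r−ω_c),  ω_c=0, ω_s=1
Stage 2: ω_r = 0 − (40/76)(1−0) = -10/19
  ⇒ ω_r²/ω_s² = -10/19
Coupling ω_s² = ω_s¹ ⇒ overall = 57/16 × -10/19 = -15/8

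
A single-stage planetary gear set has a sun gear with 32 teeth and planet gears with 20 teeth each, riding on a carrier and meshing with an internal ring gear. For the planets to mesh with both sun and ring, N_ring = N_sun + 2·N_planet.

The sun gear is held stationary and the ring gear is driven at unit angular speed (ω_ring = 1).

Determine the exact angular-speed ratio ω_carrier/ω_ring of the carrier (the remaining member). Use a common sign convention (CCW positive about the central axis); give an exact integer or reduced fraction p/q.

9/13

N_ring = 32 + 2·20 = 72
32(ω_s−ω_c) = −72(ω_r−ω_c),  ω_s=0, ω_r=1
32(0−ω_c) = −72(1−ω_c)  ⇒  104ω_c = 72  ⇒  ω_c = 9/13
ω_c/ω_r = 9/13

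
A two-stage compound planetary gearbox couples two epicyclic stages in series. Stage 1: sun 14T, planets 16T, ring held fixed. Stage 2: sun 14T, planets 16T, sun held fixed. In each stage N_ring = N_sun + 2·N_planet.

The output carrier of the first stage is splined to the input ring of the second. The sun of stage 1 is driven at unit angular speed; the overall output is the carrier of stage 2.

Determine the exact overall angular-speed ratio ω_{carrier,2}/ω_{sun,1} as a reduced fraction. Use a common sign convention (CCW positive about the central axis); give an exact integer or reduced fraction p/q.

Stage 1: N_ring = 14 + 2·16 = 46
Stage 1: 14(ω_s−ω_c) = −46(ω_r−ω_c),  ω_r=0, ω_s=1
Stage 1: 14(1−ω_c) = −46(0−ω_c)  ⇒  60ω_c = 14  ⇒  ω_c = 7/30
  ⇒ ω_c¹/ω_s¹ = 7/30
Stage 2: N_ring = 14 + 2·16 = 46
Stage 2: 14(ω_s−ω_c) = −46(ω_r−ω_c),  ω_s=0, ω_r=1
Stage 2: 14(0−ω_c) = −46(1−ω_c)  ⇒  60ω_c = 46  ⇒  ω_c = 23/30
  ⇒ ω_c²/ω_r² = 23/30
Coupling ω_r² = ω_c¹ ⇒ overall = 7/30 × 23/30 = 161/900

161/900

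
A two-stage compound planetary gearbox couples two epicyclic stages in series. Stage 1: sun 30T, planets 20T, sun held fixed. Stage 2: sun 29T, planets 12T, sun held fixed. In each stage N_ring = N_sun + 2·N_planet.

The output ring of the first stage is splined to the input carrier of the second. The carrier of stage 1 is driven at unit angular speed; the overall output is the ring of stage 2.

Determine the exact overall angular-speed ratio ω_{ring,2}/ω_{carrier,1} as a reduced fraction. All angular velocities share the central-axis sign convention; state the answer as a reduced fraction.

Stage 1: N_ring = 30 + 2·20 = 70
Stage 1: 30(ω_s−ω_c) = −70(ω_r−ω_c),  ω_s=0, ω_c=1
Stage 1: ω_r = 1 − (30/70)(0−1) = 10/7
  ⇒ ω_r¹/ω_c¹ = 10/7
Stage 2: N_ring = 29 + 2·12 = 53
Stage 2: 29(ω_s−ω_c) = −53(ω_r−ω_c),  ω_s=0, ω_c=1
Stage 2: ω_r = 1 − (29/53)(0−1) = 82/53
  ⇒ ω_r²/ω_c² = 82/53
Coupling ω_c² = ω_r¹ ⇒ overall = 10/7 × 82/53 = 820/371

820/371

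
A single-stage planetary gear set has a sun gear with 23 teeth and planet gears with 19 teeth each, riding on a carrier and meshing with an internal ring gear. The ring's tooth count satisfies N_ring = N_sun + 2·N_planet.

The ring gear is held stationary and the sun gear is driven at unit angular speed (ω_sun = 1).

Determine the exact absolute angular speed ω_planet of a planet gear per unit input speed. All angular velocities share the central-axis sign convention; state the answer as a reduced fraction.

N_ring = 23 + 2·19 = 61
23(ω_s−ω_c) = −61(ω_r−ω_c),  ω_r=0, ω_s=1
23(1−ω_c) = −61(0−ω_c)  ⇒  84ω_c = 23  ⇒  ω_c = 23/84
sun–planet: 23·(1−23/84) = −19·(ω_p−ω_c)  ⇒  ω_p−ω_c = −(23/19)·(61/84) = -1403/1596
ω_p = 23/84 − 1403/1596 = -23/38

-23/38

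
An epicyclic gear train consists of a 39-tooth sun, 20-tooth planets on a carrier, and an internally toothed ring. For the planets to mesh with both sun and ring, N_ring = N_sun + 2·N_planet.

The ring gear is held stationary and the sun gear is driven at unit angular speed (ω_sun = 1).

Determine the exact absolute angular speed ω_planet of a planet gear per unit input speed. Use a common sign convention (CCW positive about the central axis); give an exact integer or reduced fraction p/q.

-39/40

N_ring = 39 + 2·20 = 79
39(ω_s−ω_c) = −79(ω_r−ω_c),  ω_r=0, ω_s=1
39(1−ω_c) = −79(0−ω_c)  ⇒  118ω_c = 39  ⇒  ω_c = 39/118
sun–planet: 39·(1−39/118) = −20·(ω_p−ω_c)  ⇒  ω_p−ω_c = −(39/20)·(79/118) = -3081/2360
ω_p = 39/118 − 3081/2360 = -39/40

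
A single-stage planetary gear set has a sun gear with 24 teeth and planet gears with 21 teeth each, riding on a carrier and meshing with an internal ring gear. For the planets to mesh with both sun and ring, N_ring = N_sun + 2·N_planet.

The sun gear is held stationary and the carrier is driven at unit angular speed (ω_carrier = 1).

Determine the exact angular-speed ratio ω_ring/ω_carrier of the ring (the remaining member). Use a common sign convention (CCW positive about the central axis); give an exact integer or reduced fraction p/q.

15/11

N_ring = 24 + 2·21 = 66
24(ω_s−ω_c) = −66(ω_r−ω_c),  ω_s=0, ω_c=1
ω_r = 1 − (24/66)(0−1) = 15/11
ω_r/ω_c = 15/11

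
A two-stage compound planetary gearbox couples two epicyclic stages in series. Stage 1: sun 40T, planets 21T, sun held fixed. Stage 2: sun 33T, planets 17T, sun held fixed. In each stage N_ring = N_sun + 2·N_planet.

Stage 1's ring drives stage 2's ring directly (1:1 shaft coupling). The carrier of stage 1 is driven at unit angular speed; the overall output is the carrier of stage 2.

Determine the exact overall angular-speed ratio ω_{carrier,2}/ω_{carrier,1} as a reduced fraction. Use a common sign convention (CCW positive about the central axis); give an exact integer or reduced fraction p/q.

Stage 1: N_ring = 40 + 2·21 = 82
Stage 1: 40(ω_s−ω_c) = −82(ω_r−ω_c),  ω_s=0, ω_c=1
Stage 1: ω_r = 1 − (40/82)(0−1) = 61/41
  ⇒ ω_r¹/ω_c¹ = 61/41
Stage 2: N_ring = 33 + 2·17 = 67
Stage 2: 33(ω_s−ω_c) = −67(ω_r−ω_c),  ω_s=0, ω_r=1
Stage 2: 33(0−ω_c) = −67(1−ω_c)  ⇒  100ω_c = 67  ⇒  ω_c = 67/100
  ⇒ ω_c²/ω_r² = 67/100
Coupling ω_r² = ω_r¹ ⇒ overall = 61/41 × 67/100 = 4087/4100

4087/4100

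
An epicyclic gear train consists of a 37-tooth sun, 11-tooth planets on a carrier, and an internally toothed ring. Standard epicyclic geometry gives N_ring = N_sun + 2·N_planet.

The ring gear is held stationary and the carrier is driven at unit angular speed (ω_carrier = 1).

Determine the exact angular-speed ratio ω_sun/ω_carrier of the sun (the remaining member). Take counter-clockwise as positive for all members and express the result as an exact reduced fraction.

96/37

N_ring = 37 + 2·11 = 59
37(ω_s−ω_c) = −59(ω_r−ω_c),  ω_r=0, ω_c=1
ω_s = 1 − (59/37)(0−1) = 96/37
ω_s/ω_c = 96/37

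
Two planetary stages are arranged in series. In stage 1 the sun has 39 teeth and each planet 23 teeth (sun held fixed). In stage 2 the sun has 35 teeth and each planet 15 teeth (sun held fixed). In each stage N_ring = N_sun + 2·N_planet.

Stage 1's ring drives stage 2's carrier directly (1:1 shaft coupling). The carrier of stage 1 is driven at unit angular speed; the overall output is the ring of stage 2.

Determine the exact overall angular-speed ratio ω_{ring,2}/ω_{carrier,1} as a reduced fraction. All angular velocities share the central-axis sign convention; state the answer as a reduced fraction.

496/221

Stage 1: N_ring = 39 + 2·23 = 85
Stage 1: 39(ω_s−ω_c) = −85(ω_r−ω_c),  ω_s=0, ω_c=1
Stage 1: ω_r = 1 − (39/85)(0−1) = 124/85
  ⇒ ω_r¹/ω_c¹ = 124/85
Stage 2: N_ring = 35 + 2·15 = 65
Stage 2: 35(ω_s−ω_c) = −65(ω_r−ω_c),  ω_s=0, ω_c=1
Stage 2: ω_r = 1 − (35/65)(0−1) = 20/13
  ⇒ ω_r²/ω_c² = 20/13
Coupling ω_c² = ω_r¹ ⇒ overall = 124/85 × 20/13 = 496/221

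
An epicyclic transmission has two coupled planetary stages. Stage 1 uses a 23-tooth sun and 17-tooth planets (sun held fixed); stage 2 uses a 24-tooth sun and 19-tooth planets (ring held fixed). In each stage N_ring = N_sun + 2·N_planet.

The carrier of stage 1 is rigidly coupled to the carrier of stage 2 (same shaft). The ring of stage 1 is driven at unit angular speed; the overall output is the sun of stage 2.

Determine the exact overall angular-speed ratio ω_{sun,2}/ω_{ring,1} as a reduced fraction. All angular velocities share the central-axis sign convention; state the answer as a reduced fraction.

817/320

Stage 1: N_ring = 23 + 2·17 = 57
Stage 1: 23(ω_s−ω_c) = −57(ω_r−ω_c),  ω_s=0, ω_r=1
Stage 1: 23(0−ω_c) = −57(1−ω_c)  ⇒  80ω_c = 57  ⇒  ω_c = 57/80
  ⇒ ω_c¹/ω_r¹ = 57/80
Stage 2: N_ring = 24 + 2·19 = 62
Stage 2: 24(ω_s−ω_c) = −62(ω_r−ω_c),  ω_r=0, ω_c=1
Stage 2: ω_s = 1 − (62/24)(0−1) = 43/12
  ⇒ ω_s²/ω_c² = 43/12
Coupling ω_c² = ω_c¹ ⇒ overall = 57/80 × 43/12 = 817/320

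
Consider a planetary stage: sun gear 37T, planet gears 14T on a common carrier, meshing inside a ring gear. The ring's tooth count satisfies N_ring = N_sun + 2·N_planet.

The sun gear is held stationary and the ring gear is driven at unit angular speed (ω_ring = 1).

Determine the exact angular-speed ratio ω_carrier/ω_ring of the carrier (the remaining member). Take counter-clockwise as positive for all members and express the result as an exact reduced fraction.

N_ring = 37 + 2·14 = 65
37(ω_s−ω_c) = −65(ω_r−ω_c),  ω_s=0, ω_r=1
37(0−ω_c) = −65(1−ω_c)  ⇒  102ω_c = 65  ⇒  ω_c = 65/102
ω_c/ω_r = 65/102

65/102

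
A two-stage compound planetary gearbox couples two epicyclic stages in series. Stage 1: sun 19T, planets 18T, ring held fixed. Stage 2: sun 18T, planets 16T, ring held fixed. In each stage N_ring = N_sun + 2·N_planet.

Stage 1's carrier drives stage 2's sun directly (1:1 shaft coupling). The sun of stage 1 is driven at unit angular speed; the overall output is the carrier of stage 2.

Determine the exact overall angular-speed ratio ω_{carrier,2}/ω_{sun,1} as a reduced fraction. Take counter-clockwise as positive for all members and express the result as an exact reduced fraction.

171/2516

Stage 1: N_ring = 19 + 2·18 = 55
Stage 1: 19(ω_s−ω_c) = −55(ω_r−ω_c),  ω_r=0, ω_s=1
Stage 1: 19(1−ω_c) = −55(0−ω_c)  ⇒  74ω_c = 19  ⇒  ω_c = 19/74
  ⇒ ω_c¹/ω_s¹ = 19/74
Stage 2: N_ring = 18 + 2·16 = 50
Stage 2: 18(ω_s−ω_c) = −50(ω_r−ω_c),  ω_r=0, ω_s=1
Stage 2: 18(1−ω_c) = −50(0−ω_c)  ⇒  68ω_c = 18  ⇒  ω_c = 9/34
  ⇒ ω_c²/ω_s² = 9/34
Coupling ω_s² = ω_c¹ ⇒ overall = 19/74 × 9/34 = 171/2516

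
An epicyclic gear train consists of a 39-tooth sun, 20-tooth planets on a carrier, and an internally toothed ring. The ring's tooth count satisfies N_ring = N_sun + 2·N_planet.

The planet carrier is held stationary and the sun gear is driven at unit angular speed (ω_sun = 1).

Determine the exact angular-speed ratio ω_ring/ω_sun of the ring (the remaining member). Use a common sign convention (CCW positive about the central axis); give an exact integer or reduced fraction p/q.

-39/79

N_ring = 39 + 2·20 = 79
39(ω_s−ω_c) = −79(ω_r−ω_c),  ω_c=0, ω_s=1
ω_r = 0 − (39/79)(1−0) = -39/79
ω_r/ω_s = -39/79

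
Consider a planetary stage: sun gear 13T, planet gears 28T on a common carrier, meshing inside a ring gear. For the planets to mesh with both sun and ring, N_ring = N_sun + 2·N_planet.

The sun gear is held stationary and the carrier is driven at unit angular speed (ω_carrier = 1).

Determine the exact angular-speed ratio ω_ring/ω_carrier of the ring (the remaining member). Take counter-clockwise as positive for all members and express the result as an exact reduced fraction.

82/69

N_ring = 13 + 2·28 = 69
13(ω_s−ω_c) = −69(ω_r−ω_c),  ω_s=0, ω_c=1
ω_r = 1 − (13/69)(0−1) = 82/69
ω_r/ω_c = 82/69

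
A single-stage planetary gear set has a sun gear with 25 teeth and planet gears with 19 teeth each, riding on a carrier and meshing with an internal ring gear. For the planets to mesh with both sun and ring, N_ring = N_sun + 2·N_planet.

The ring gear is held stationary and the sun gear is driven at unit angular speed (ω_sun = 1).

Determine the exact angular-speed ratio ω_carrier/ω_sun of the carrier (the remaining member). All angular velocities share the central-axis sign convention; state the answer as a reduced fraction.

N_ring = 25 + 2·19 = 63
25(ω_s−ω_c) = −63(ω_r−ω_c),  ω_r=0, ω_s=1
25(1−ω_c) = −63(0−ω_c)  ⇒  88ω_c = 25  ⇒  ω_c = 25/88
ω_c/ω_s = 25/88

25/88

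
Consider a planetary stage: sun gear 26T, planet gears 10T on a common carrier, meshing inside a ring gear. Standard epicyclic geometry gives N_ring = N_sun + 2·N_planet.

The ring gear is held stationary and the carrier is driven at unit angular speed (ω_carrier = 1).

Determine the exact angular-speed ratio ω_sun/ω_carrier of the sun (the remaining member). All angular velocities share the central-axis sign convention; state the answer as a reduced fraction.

N_ring = 26 + 2·10 = 46
26(ω_s−ω_c) = −46(ω_r−ω_c),  ω_r=0, ω_c=1
ω_s = 1 − (46/26)(0−1) = 36/13
ω_s/ω_c = 36/13

36/13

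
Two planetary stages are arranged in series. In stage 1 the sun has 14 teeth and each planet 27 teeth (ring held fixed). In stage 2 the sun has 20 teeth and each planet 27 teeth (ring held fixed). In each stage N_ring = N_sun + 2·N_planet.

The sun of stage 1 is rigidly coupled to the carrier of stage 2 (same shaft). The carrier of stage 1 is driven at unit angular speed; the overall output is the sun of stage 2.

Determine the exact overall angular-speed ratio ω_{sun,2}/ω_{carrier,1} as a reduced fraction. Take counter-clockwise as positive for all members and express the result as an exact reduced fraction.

Stage 1: N_ring = 14 + 2·27 = 68
Stage 1: 14(ω_s−ω_c) = −68(ω_r−ω_c),  ω_r=0, ω_c=1
Stage 1: ω_s = 1 − (68/14)(0−1) = 41/7
  ⇒ ω_s¹/ω_c¹ = 41/7
Stage 2: N_ring = 20 + 2·27 = 74
Stage 2: 20(ω_s−ω_c) = −74(ω_r−ω_c),  ω_r=0, ω_c=1
Stage 2: ω_s = 1 − (74/20)(0−1) = 47/10
  ⇒ ω_s²/ω_c² = 47/10
Coupling ω_c² = ω_s¹ ⇒ overall = 41/7 × 47/10 = 1927/70

1927/70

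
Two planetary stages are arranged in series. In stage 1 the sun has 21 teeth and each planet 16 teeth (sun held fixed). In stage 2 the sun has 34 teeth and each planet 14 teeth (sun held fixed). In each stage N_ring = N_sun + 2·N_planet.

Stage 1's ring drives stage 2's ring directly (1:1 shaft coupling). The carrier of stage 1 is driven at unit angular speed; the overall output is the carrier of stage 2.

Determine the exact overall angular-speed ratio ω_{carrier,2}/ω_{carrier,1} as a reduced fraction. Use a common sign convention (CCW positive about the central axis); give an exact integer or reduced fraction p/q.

1147/1272

Stage 1: N_ring = 21 + 2·16 = 53
Stage 1: 21(ω_s−ω_c) = −53(ω_r−ω_c),  ω_s=0, ω_c=1
Stage 1: ω_r = 1 − (21/53)(0−1) = 74/53
  ⇒ ω_r¹/ω_c¹ = 74/53
Stage 2: N_ring = 34 + 2·14 = 62
Stage 2: 34(ω_s−ω_c) = −62(ω_r−ω_c),  ω_s=0, ω_r=1
Stage 2: 34(0−ω_c) = −62(1−ω_c)  ⇒  96ω_c = 62  ⇒  ω_c = 31/48
  ⇒ ω_c²/ω_r² = 31/48
Coupling ω_r² = ω_r¹ ⇒ overall = 74/53 × 31/48 = 1147/1272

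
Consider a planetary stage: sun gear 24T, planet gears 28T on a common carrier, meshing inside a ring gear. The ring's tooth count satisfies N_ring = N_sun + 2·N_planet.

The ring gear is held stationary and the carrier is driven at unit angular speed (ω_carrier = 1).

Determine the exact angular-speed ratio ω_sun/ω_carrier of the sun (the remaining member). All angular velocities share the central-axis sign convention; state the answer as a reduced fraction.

N_ring = 24 + 2·28 = 80
24(ω_s−ω_c) = −80(ω_r−ω_c),  ω_r=0, ω_c=1
ω_s = 1 − (80/24)(0−1) = 13/3
ω_s/ω_c = 13/3

13/3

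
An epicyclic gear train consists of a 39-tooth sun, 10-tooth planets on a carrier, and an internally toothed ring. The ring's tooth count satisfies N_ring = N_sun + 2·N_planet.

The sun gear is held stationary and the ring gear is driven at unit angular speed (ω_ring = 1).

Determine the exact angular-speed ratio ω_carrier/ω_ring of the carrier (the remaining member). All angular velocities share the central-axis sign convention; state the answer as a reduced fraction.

59/98

N_ring = 39 + 2·10 = 59
39(ω_s−ω_c) = −59(ω_r−ω_c),  ω_s=0, ω_r=1
39(0−ω_c) = −59(1−ω_c)  ⇒  98ω_c = 59  ⇒  ω_c = 59/98
ω_c/ω_r = 59/98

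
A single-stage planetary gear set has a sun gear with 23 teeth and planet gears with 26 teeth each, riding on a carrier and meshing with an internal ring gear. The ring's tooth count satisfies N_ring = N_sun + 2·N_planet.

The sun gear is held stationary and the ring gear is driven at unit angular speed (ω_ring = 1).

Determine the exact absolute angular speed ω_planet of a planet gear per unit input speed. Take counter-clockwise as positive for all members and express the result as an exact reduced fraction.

75/52

N_ring = 23 + 2·26 = 75
23(ω_s−ω_c) = −75(ω_r−ω_c),  ω_s=0, ω_r=1
23(0−ω_c) = −75(1−ω_c)  ⇒  98ω_c = 75  ⇒  ω_c = 75/98
sun–planet: 23·(0−75/98) = −26·(ω_p−ω_c)  ⇒  ω_p−ω_c = −(23/26)·(-75/98) = 1725/2548
ω_p = 75/98 + 1725/2548 = 75/52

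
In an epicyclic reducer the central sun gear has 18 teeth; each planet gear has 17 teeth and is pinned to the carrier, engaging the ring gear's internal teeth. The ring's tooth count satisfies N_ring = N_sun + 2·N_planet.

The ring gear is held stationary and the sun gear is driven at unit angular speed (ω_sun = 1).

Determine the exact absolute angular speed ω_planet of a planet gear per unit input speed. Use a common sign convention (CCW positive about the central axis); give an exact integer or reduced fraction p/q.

N_ring = 18 + 2·17 = 52
18(ω_s−ω_c) = −52(ω_r−ω_c),  ω_r=0, ω_s=1
18(1−ω_c) = −52(0−ω_c)  ⇒  70ω_c = 18  ⇒  ω_c = 9/35
sun–planet: 18·(1−9/35) = −17·(ω_p−ω_c)  ⇒  ω_p−ω_c = −(18/17)·(26/35) = -468/595
ω_p = 9/35 − 468/595 = -9/17

-9/17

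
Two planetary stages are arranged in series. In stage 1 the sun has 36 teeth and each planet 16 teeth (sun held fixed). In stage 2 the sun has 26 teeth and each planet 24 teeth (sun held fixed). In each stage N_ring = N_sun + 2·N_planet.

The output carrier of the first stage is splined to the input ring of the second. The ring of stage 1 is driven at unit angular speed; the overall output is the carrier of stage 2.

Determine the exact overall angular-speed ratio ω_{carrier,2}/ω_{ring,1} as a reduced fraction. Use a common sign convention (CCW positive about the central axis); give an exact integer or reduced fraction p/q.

Stage 1: N_ring = 36 + 2·16 = 68
Stage 1: 36(ω_s−ω_c) = −68(ω_r−ω_c),  ω_s=0, ω_r=1
Stage 1: 36(0−ω_c) = −68(1−ω_c)  ⇒  104ω_c = 68  ⇒  ω_c = 17/26
  ⇒ ω_c¹/ω_r¹ = 17/26
Stage 2: N_ring = 26 + 2·24 = 74
Stage 2: 26(ω_s−ω_c) = −74(ω_r−ω_c),  ω_s=0, ω_r=1
Stage 2: 26(0−ω_c) = −74(1−ω_c)  ⇒  100ω_c = 74  ⇒  ω_c = 37/50
  ⇒ ω_c²/ω_r² = 37/50
Coupling ω_r² = ω_c¹ ⇒ overall = 17/26 × 37/50 = 629/1300

629/1300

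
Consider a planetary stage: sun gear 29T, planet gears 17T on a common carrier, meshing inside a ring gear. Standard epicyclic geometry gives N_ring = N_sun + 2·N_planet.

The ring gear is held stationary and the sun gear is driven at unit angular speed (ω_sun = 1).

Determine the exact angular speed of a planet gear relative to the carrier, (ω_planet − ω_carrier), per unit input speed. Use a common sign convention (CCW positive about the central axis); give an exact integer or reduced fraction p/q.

-1827/1564

N_ring = 29 + 2·17 = 63
29(ω_s−ω_c) = −63(ω_r−ω_c),  ω_r=0, ω_s=1
29(1−ω_c) = −63(0−ω_c)  ⇒  92ω_c = 29  ⇒  ω_c = 29/92
sun–planet: 29·(1−29/92) = −17·(ω_p−ω_c)  ⇒  ω_p−ω_c = −(29/17)·(63/92) = -1827/1564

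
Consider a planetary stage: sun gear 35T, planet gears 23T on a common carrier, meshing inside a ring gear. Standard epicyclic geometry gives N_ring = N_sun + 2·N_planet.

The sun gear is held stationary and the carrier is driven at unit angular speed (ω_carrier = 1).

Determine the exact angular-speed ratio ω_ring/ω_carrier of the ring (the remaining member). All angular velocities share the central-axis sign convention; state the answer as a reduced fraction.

N_ring = 35 + 2·23 = 81
35(ω_s−ω_c) = −81(ω_r−ω_c),  ω_s=0, ω_c=1
ω_r = 1 − (35/81)(0−1) = 116/81
ω_r/ω_c = 116/81

116/81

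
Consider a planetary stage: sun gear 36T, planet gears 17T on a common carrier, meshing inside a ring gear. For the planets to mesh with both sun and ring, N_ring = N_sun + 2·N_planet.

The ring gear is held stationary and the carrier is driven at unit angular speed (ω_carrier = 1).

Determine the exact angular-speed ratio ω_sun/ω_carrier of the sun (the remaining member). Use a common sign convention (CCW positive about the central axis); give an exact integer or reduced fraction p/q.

N_ring = 36 + 2·17 = 70
36(ω_s−ω_c) = −70(ω_r−ω_c),  ω_r=0, ω_c=1
ω_s = 1 − (70/36)(0−1) = 53/18
ω_s/ω_c = 53/18

53/18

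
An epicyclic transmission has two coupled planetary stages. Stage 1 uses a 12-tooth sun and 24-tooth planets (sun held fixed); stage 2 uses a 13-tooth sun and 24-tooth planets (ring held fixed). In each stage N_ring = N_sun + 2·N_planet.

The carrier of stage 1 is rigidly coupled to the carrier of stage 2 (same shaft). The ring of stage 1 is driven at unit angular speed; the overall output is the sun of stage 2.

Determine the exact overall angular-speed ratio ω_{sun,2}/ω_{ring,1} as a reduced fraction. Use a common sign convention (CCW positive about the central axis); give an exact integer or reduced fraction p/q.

185/39

Stage 1: N_ring = 12 + 2·24 = 60
Stage 1: 12(ω_s−ω_c) = −60(ω_r−ω_c),  ω_s=0, ω_r=1
Stage 1: 12(0−ω_c) = −60(1−ω_c)  ⇒  72ω_c = 60  ⇒  ω_c = 5/6
  ⇒ ω_c¹/ω_r¹ = 5/6
Stage 2: N_ring = 13 + 2·24 = 61
Stage 2: 13(ω_s−ω_c) = −61(ω_r−ω_c),  ω_r=0, ω_c=1
Stage 2: ω_s = 1 − (61/13)(0−1) = 74/13
  ⇒ ω_s²/ω_c² = 74/13
Coupling ω_c² = ω_c¹ ⇒ overall = 5/6 × 74/13 = 185/39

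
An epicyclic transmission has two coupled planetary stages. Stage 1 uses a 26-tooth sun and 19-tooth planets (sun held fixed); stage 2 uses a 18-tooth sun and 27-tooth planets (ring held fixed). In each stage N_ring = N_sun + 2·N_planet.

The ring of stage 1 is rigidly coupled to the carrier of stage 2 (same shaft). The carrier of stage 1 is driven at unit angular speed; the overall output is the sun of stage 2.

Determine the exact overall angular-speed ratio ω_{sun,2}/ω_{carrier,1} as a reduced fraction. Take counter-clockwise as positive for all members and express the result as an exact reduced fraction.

225/32

Stage 1: N_ring = 26 + 2·19 = 64
Stage 1: 26(ω_s−ω_c) = −64(ω_r−ω_c),  ω_s=0, ω_c=1
Stage 1: ω_r = 1 − (26/64)(0−1) = 45/32
  ⇒ ω_r¹/ω_c¹ = 45/32
Stage 2: N_ring = 18 + 2·27 = 72
Stage 2: 18(ω_s−ω_c) = −72(ω_r−ω_c),  ω_r=0, ω_c=1
Stage 2: ω_s = 1 − (72/18)(0−1) = 5
  ⇒ ω_s²/ω_c² = 5
Coupling ω_c² = ω_r¹ ⇒ overall = 45/32 × 5 = 225/32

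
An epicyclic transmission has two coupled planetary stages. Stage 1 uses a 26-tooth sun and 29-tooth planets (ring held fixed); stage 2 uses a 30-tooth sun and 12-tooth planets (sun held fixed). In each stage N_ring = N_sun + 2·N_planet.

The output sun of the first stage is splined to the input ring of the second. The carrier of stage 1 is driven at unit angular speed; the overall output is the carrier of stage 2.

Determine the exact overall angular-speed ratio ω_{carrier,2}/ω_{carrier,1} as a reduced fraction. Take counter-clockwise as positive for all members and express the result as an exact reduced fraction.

495/182

Stage 1: N_ring = 26 + 2·29 = 84
Stage 1: 26(ω_s−ω_c) = −84(ω_r−ω_c),  ω_r=0, ω_c=1
Stage 1: ω_s = 1 − (84/26)(0−1) = 55/13
  ⇒ ω_s¹/ω_c¹ = 55/13
Stage 2: N_ring = 30 + 2·12 = 54
Stage 2: 30(ω_s−ω_c) = −54(ω_r−ω_c),  ω_s=0, ω_r=1
Stage 2: 30(0−ω_c) = −54(1−ω_c)  ⇒  84ω_c = 54  ⇒  ω_c = 9/14
  ⇒ ω_c²/ω_r² = 9/14
Coupling ω_r² = ω_s¹ ⇒ overall = 55/13 × 9/14 = 495/182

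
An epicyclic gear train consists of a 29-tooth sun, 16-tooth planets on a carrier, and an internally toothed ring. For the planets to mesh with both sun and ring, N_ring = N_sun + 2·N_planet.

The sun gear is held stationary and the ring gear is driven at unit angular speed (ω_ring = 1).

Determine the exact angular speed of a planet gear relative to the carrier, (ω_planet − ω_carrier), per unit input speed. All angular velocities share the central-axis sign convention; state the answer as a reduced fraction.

1769/1440

N_ring = 29 + 2·16 = 61
29(ω_s−ω_c) = −61(ω_r−ω_c),  ω_s=0, ω_r=1
29(0−ω_c) = −61(1−ω_c)  ⇒  90ω_c = 61  ⇒  ω_c = 61/90
sun–planet: 29·(0−61/90) = −16·(ω_p−ω_c)  ⇒  ω_p−ω_c = −(29/16)·(-61/90) = 1769/1440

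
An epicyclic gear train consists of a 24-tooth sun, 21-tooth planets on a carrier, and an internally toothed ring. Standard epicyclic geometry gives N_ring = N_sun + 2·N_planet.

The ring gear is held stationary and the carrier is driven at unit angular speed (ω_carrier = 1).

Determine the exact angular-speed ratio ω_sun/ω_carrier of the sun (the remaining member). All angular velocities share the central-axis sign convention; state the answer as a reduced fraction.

15/4

N_ring = 24 + 2·21 = 66
24(ω_s−ω_c) = −66(ω_r−ω_c),  ω_r=0, ω_c=1
ω_s = 1 − (66/24)(0−1) = 15/4
ω_s/ω_c = 15/4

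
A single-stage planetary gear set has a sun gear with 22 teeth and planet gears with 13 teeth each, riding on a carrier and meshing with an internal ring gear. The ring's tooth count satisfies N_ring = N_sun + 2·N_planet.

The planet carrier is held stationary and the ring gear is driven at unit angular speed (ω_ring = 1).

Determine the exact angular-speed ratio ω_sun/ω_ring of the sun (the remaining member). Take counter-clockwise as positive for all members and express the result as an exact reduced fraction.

-24/11

N_ring = 22 + 2·13 = 48
22(ω_s−ω_c) = −48(ω_r−ω_c),  ω_c=0, ω_r=1
ω_s = 0 − (48/22)(1−0) = -24/11
ω_s/ω_r = -24/11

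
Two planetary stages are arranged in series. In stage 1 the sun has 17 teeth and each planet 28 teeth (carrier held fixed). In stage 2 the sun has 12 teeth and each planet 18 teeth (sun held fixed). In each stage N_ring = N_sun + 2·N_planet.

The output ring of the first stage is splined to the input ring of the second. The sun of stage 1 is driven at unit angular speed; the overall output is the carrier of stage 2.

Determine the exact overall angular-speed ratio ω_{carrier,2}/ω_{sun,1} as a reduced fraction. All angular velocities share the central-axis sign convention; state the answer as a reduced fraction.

-68/365

Stage 1: N_ring = 17 + 2·28 = 73
Stage 1: 17(ω_s−ω_c) = −73(ω_r−ω_c),  ω_c=0, ω_s=1
Stage 1: ω_r = 0 − (17/73)(1−0) = -17/73
  ⇒ ω_r¹/ω_s¹ = -17/73
Stage 2: N_ring = 12 + 2·18 = 48
Stage 2: 12(ω_s−ω_c) = −48(ω_r−ω_c),  ω_s=0, ω_r=1
Stage 2: 12(0−ω_c) = −48(1−ω_c)  ⇒  60ω_c = 48  ⇒  ω_c = 4/5
  ⇒ ω_c²/ω_r² = 4/5
Coupling ω_r² = ω_r¹ ⇒ overall = -17/73 × 4/5 = -68/365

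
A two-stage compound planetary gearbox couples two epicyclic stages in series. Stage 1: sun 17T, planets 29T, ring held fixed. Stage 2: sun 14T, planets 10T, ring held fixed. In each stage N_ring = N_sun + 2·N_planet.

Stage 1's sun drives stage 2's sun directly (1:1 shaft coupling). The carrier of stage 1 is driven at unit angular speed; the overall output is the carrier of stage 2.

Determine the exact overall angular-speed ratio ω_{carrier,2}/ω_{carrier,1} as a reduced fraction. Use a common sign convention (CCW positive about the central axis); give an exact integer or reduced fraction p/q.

161/102

Stage 1: N_ring = 17 + 2·29 = 75
Stage 1: 17(ω_s−ω_c) = −75(ω_r−ω_c),  ω_r=0, ω_c=1
Stage 1: ω_s = 1 − (75/17)(0−1) = 92/17
  ⇒ ω_s¹/ω_c¹ = 92/17
Stage 2: N_ring = 14 + 2·10 = 34
Stage 2: 14(ω_s−ω_c) = −34(ω_r−ω_c),  ω_r=0, ω_s=1
Stage 2: 14(1−ω_c) = −34(0−ω_c)  ⇒  48ω_c = 14  ⇒  ω_c = 7/24
  ⇒ ω_c²/ω_s² = 7/24
Coupling ω_s² = ω_s¹ ⇒ overall = 92/17 × 7/24 = 161/102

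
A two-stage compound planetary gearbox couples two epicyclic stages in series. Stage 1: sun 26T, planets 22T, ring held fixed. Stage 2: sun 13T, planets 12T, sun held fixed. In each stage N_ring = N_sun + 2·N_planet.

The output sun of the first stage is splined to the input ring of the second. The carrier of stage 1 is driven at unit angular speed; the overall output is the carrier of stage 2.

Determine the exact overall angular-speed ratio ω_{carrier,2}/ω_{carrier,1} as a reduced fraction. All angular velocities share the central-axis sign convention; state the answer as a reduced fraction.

888/325

Stage 1: N_ring = 26 + 2·22 = 70
Stage 1: 26(ω_s−ω_c) = −70(ω_r−ω_c),  ω_r=0, ω_c=1
Stage 1: ω_s = 1 − (70/26)(0−1) = 48/13
  ⇒ ω_s¹/ω_c¹ = 48/13
Stage 2: N_ring = 13 + 2·12 = 37
Stage 2: 13(ω_s−ω_c) = −37(ω_r−ω_c),  ω_s=0, ω_r=1
Stage 2: 13(0−ω_c) = −37(1−ω_c)  ⇒  50ω_c = 37  ⇒  ω_c = 37/50
  ⇒ ω_c²/ω_r² = 37/50
Coupling ω_r² = ω_s¹ ⇒ overall = 48/13 × 37/50 = 888/325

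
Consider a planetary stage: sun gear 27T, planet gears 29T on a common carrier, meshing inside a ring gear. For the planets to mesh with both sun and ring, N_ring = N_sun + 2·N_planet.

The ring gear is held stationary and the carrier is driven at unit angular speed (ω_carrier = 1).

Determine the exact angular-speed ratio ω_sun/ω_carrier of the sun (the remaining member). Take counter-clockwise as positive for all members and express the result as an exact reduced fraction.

N_ring = 27 + 2·29 = 85
27(ω_s−ω_c) = −85(ω_r−ω_c),  ω_r=0, ω_c=1
ω_s = 1 − (85/27)(0−1) = 112/27
ω_s/ω_c = 112/27

112/27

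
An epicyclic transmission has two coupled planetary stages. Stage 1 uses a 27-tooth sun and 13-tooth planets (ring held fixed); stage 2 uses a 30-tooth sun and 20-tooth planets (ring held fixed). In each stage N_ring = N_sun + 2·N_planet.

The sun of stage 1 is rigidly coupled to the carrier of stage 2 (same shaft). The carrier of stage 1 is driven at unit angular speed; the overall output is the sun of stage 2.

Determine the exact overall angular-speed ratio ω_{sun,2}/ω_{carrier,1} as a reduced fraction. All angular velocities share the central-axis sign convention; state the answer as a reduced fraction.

800/81

Stage 1: N_ring = 27 + 2·13 = 53
Stage 1: 27(ω_s−ω_c) = −53(ω_r−ω_c),  ω_r=0, ω_c=1
Stage 1: ω_s = 1 − (53/27)(0−1) = 80/27
  ⇒ ω_s¹/ω_c¹ = 80/27
Stage 2: N_ring = 30 + 2·20 = 70
Stage 2: 30(ω_s−ω_c) = −70(ω_r−ω_c),  ω_r=0, ω_c=1
Stage 2: ω_s = 1 − (70/30)(0−1) = 10/3
  ⇒ ω_s²/ω_c² = 10/3
Coupling ω_c² = ω_s¹ ⇒ overall = 80/27 × 10/3 = 800/81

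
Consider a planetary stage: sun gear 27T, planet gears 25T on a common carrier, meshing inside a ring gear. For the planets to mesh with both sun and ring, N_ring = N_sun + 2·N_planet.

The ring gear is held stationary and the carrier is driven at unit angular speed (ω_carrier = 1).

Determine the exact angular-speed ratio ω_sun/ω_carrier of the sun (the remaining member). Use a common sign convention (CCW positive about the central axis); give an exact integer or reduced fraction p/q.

N_ring = 27 + 2·25 = 77
27(ω_s−ω_c) = −77(ω_r−ω_c),  ω_r=0, ω_c=1
ω_s = 1 − (77/27)(0−1) = 104/27
ω_s/ω_c = 104/27

104/27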